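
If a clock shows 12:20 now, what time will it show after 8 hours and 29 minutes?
Starting time: 12:20
Adding 29 minutes to 20 minutes: 20 + 29 = 49 minutes
Adding 8 hours: 12 + 8 = 20 - 12 = 8
Final time: 8:49

Final answer: 8:49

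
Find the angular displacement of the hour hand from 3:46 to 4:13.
The hour hand moves 0.5 degrees per minute.
Time elapsed: 4:13 - 3:46 = 27 minutes
Angular displacement: 27 x 0.5 = 13.5 degrees

Final answer: 13.5 degrees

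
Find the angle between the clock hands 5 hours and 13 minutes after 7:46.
First find the time 5 hours and 13 minutes after 7:46.
Total minutes: 7 x 60 + 46 + 5 x 60 + 13 = 779.
779 mod 720 = 59 minutes = 12:59.
Now compute the angle at 12:59:
Hour hand: 0 x 30 + 59 x 0.5 = 29.5 degrees
Minute hand: 59 x 6 = 354 degrees
Difference: |29.5 - 354| = 324.5 degrees
Smaller angle: 360 - 324.5 = 35.5 degrees

Final answer: 35.5 degrees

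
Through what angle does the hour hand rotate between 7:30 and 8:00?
The hour hand moves 0.5 degrees per minute.
Time elapsed: 8:00 - 7:30 = 30 minutes
Angular displacement: 30 x 0.5 = 15 degrees

Final answer: 15 degrees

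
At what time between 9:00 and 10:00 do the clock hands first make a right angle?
At t minutes past 9:00, the hour hand is at 30 x 9 + 0.5t degrees and the minute hand is at 6t degrees.
The smaller angle between them is 90 degrees when |30H - 5.5t| = 90 or |30H - 5.5t| = 270.
With H = 9, solve 30 x 9 - 5.5t = +/- target for each target:
  t = (30 x 9 - 90) / 5.5 = 32.73
  t = (30 x 9 + 90) / 5.5 = 65.45 (outside (0, 60))
  t = (30 x 9 - 270) / 5.5 = 0 (outside (0, 60))
  t = (30 x 9 + 270) / 5.5 = 98.18 (outside (0, 60))
Valid solutions in (0, 60): {32.73} minutes.
First occurrence: t = 32.73 minutes.
The hands are at right angles at 32.73 minutes past 9:00.

Final answer: 32.73 minutes past 9:00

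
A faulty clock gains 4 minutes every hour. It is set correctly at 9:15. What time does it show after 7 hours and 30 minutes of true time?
For every 60 true minutes, the faulty clock advances 60 + 4 = 64 minutes.
True elapsed: 7 hours and 30 minutes = 450 minutes.
Faulty clock advances: 450 x 64/60 = 480 minutes (drift: 30 minutes ahead).
Shown time: 9:15 + 480 minutes = 5:15.

Final answer: 5:15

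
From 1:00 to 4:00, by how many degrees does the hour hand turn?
The hour hand moves 0.5 degrees per minute.
Time elapsed: 4:00 - 1:00 = 180 minutes
Angular displacement: 180 x 0.5 = 90 degrees

Final answer: 90 degrees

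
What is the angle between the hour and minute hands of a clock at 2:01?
Hour hand position: 2 x 30 + 1 x 0.5 = 60.5 degrees
Minute hand position: 1 x 6 = 6 degrees
Difference: |60.5 - 6| = 54.5 degrees
The angle between the hands is 54.5 degrees

Final answer: 54.5 degrees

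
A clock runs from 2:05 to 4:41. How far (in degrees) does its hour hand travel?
The hour hand moves 0.5 degrees per minute.
Time elapsed: 4:41 - 2:05 = 156 minutes
Angular displacement: 156 x 0.5 = 78 degrees

Final answer: 78 degrees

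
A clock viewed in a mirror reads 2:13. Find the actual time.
Reflection across the vertical (12-6) axis maps a hand at angle A degrees to (360 - A) degrees, which sends a reading of T minutes past 12:00 to (720 - T) minutes past 12:00.
Mirror reads 2:13 = 133 minutes past 12:00.
Actual time: (720 - 133) mod 720 = 587 minutes = 9:47.

Final answer: 9:47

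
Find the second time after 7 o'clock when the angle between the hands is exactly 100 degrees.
At t minutes past 7:00, the hour hand is at 30 x 7 + 0.5t degrees and the minute hand is at 6t degrees.
The smaller angle between them is 100 degrees when |30H - 5.5t| = 100 or |30H - 5.5t| = 260.
With H = 7, solve 30 x 7 - 5.5t = +/- target for each target:
  t = (30 x 7 - 100) / 5.5 = 20
  t = (30 x 7 + 100) / 5.5 = 56.36
  t = (30 x 7 - 260) / 5.5 = -9.09 (outside (0, 60))
  t = (30 x 7 + 260) / 5.5 = 85.45 (outside (0, 60))
Valid solutions in (0, 60): {20, 56.36} minutes.
The second occurrence is t = 56.36 minutes.
The hands form a 100-degree angle at 56.36 minutes past 7:00.

Final answer: 56.36 minutes past 7:00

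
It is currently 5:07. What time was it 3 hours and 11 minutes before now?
Starting time: 5:07 = 307 total minutes past 12:00
Subtracting: 3 hours and 11 minutes = 191 minutes
307 - 191 = 116 minutes
= 1 hour and 56 minutes past 12:00 = 1:56

Final answer: 1:56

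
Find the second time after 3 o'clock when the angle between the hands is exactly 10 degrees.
At t minutes past 3:00, the hour hand is at 30 x 3 + 0.5t degrees and the minute hand is at 6t degrees.
The smaller angle between them is 10 degrees when |30H - 5.5t| = 10 or |30H - 5.5t| = 350.
With H = 3, solve 30 x 3 - 5.5t = +/- target for each target:
  t = (30 x 3 - 10) / 5.5 = 14.55
  t = (30 x 3 + 10) / 5.5 = 18.18
  t = (30 x 3 - 350) / 5.5 = -47.27 (outside (0, 60))
  t = (30 x 3 + 350) / 5.5 = 80 (outside (0, 60))
Valid solutions in (0, 60): {14.55, 18.18} minutes.
The second occurrence is t = 18.18 minutes.
The hands form a 10-degree angle at 18.18 minutes past 3:00.

Final answer: 18.18 minutes past 3:00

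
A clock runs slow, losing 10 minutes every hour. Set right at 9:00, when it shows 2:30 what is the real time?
For every 60 true minutes, the faulty clock advances 50 minutes, so 1 faulty-clock minute corresponds to 60/50 true minutes.
From 9:00 to 2:30 on the faulty dial is 330 minutes.
True elapsed: 330 x 60/50 = 396 minutes = 6 hours and 36 minutes.
True time: 9:00 + 6 hours and 36 minutes = 3:36.

Final answer: 3:36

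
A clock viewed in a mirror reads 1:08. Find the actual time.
Reflection across the vertical (12-6) axis maps a hand at angle A degrees to (360 - A) degrees, which sends a reading of T minutes past 12:00 to (720 - T) minutes past 12:00.
Mirror reads 1:08 = 68 minutes past 12:00.
Actual time: (720 - 68) mod 720 = 652 minutes = 10:52.

Final answer: 10:52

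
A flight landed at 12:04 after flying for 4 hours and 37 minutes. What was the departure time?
Starting time: 12:04 = 4 total minutes past 12:00
Subtracting: 4 hours and 37 minutes = 277 minutes
4 - 277 = -273 (negative, add 12 hours = 720) = 447 minutes
= 7 hours and 27 minutes past 12:00 = 7:27

Final answer: 7:27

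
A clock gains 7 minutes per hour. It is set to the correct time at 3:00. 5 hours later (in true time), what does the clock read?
For every 60 true minutes, the faulty clock advances 60 + 7 = 67 minutes.
True elapsed: 5 hours = 300 minutes.
Faulty clock advances: 300 x 67/60 = 335 minutes (drift: 35 minutes ahead).
Shown time: 3:00 + 335 minutes = 8:35.

Final answer: 8:35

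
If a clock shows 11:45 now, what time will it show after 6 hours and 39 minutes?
Starting time: 11:45
Adding 39 minutes to 45 minutes: 45 + 39 = 84 minutes = 1 hour and 24 minutes
Adding 6 hours: 11 + 6 + 1 (carry) = 18 - 12 = 6
Final time: 6:24

Final answer: 6:24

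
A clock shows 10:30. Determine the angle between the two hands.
Hour hand position: 10 x 30 + 30 x 0.5 = 315 degrees
Minute hand position: 30 x 6 = 180 degrees
Difference: |315 - 180| = 135 degrees
The angle between the hands is 135 degrees

Final answer: 135 degrees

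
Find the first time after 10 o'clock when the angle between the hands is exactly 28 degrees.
At t minutes past 10:00, the hour hand is at 30 x 10 + 0.5t degrees and the minute hand is at 6t degrees.
The smaller angle between them is 28 degrees when |30H - 5.5t| = 28 or |30H - 5.5t| = 332.
With H = 10, solve 30 x 10 - 5.5t = +/- target for each target:
  t = (30 x 10 - 28) / 5.5 = 49.45
  t = (30 x 10 + 28) / 5.5 = 59.64
  t = (30 x 10 - 332) / 5.5 = -5.82 (outside (0, 60))
  t = (30 x 10 + 332) / 5.5 = 114.91 (outside (0, 60))
Valid solutions in (0, 60): {49.45, 59.64} minutes.
The first occurrence is t = 49.45 minutes.
The hands form a 28-degree angle at 49.45 minutes past 10:00.

Final answer: 49.45 minutes past 10:00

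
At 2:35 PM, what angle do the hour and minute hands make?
Hour hand position: 2 x 30 + 35 x 0.5 = 77.5 degrees
Minute hand position: 35 x 6 = 210 degrees
Difference: |77.5 - 210| = 132.5 degrees
The angle between the hands is 132.5 degrees

Final answer: 132.5 degrees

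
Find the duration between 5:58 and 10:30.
From 5:58 to 10:30:
(10 x 60 + 30) - (5 x 60 + 58) = 630 - 358 = 272 minutes
= 4 hours and 32 minutes

Final answer: 4 hours and 32 minutes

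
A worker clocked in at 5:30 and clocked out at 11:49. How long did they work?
From 5:30 to 11:49:
(11 x 60 + 49) - (5 x 60 + 30) = 709 - 330 = 379 minutes
= 6 hours and 19 minutes

Final answer: 6 hours and 19 minutes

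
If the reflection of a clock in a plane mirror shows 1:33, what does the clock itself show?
Reflection across the vertical (12-6) axis maps a hand at angle A degrees to (360 - A) degrees, which sends a reading of T minutes past 12:00 to (720 - T) minutes past 12:00.
Mirror reads 1:33 = 93 minutes past 12:00.
Actual time: (720 - 93) mod 720 = 627 minutes = 10:27.

Final answer: 10:27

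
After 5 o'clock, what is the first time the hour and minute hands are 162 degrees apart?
At t minutes past 5:00, the hour hand is at 30 x 5 + 0.5t degrees and the minute hand is at 6t degrees.
The smaller angle between them is 162 degrees when |30H - 5.5t| = 162 or |30H - 5.5t| = 198.
With H = 5, solve 30 x 5 - 5.5t = +/- target for each target:
  t = (30 x 5 - 162) / 5.5 = -2.18 (outside (0, 60))
  t = (30 x 5 + 162) / 5.5 = 56.73
  t = (30 x 5 - 198) / 5.5 = -8.73 (outside (0, 60))
  t = (30 x 5 + 198) / 5.5 = 63.27 (outside (0, 60))
Valid solutions in (0, 60): {56.73} minutes.
The first occurrence is t = 56.73 minutes.
The hands form a 162-degree angle at 56.73 minutes past 5:00.

Final answer: 56.73 minutes past 5:00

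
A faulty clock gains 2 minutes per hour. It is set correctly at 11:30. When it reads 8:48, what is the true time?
For every 60 true minutes, the faulty clock advances 62 minutes, so 1 faulty-clock minute corresponds to 60/62 true minutes.
From 11:30 to 8:48 on the faulty dial is 558 minutes.
True elapsed: 558 x 60/62 = 540 minutes = 9 hours.
True time: 11:30 + 9 hours = 8:30.

Final answer: 8:30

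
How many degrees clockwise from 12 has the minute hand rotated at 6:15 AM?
The minute hand moves 6 degrees per minute.
At 6:15: 15 x 6 = 90 degrees

Final answer: 90 degrees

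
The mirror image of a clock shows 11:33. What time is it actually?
Reflection across the vertical (12-6) axis maps a hand at angle A degrees to (360 - A) degrees, which sends a reading of T minutes past 12:00 to (720 - T) minutes past 12:00.
Mirror reads 11:33 = 693 minutes past 12:00.
Actual time: (720 - 693) mod 720 = 27 minutes = 12:27.

Final answer: 12:27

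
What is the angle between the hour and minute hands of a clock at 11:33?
Hour hand position: 11 x 30 + 33 x 0.5 = 346.5 degrees
Minute hand position: 33 x 6 = 198 degrees
Difference: |346.5 - 198| = 148.5 degrees
The angle between the hands is 148.5 degrees

Final answer: 148.5 degrees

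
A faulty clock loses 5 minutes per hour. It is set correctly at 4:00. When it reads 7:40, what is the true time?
For every 60 true minutes, the faulty clock advances 55 minutes, so 1 faulty-clock minute corresponds to 60/55 true minutes.
From 4:00 to 7:40 on the faulty dial is 220 minutes.
True elapsed: 220 x 60/55 = 240 minutes = 4 hours.
True time: 4:00 + 4 hours = 8:00.

Final answer: 8:00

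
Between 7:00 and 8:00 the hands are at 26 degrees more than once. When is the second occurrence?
At t minutes past 7:00, the hour hand is at 30 x 7 + 0.5t degrees and the minute hand is at 6t degrees.
The smaller angle between them is 26 degrees when |30H - 5.5t| = 26 or |30H - 5.5t| = 334.
With H = 7, solve 30 x 7 - 5.5t = +/- target for each target:
  t = (30 x 7 - 26) / 5.5 = 33.45
  t = (30 x 7 + 26) / 5.5 = 42.91
  t = (30 x 7 - 334) / 5.5 = -22.55 (outside (0, 60))
  t = (30 x 7 + 334) / 5.5 = 98.91 (outside (0, 60))
Valid solutions in (0, 60): {33.45, 42.91} minutes.
The second occurrence is t = 42.91 minutes.
The hands form a 26-degree angle at 42.91 minutes past 7:00.

Final answer: 42.91 minutes past 7:00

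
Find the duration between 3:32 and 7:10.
From 3:32 to 7:10:
(7 x 60 + 10) - (3 x 60 + 32) = 430 - 212 = 218 minutes
= 3 hours and 38 minutes

Final answer: 3 hours and 38 minutes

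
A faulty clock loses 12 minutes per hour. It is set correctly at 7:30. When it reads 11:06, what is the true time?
For every 60 true minutes, the faulty clock advances 48 minutes, so 1 faulty-clock minute corresponds to 60/48 true minutes.
From 7:30 to 11:06 on the faulty dial is 216 minutes.
True elapsed: 216 x 60/48 = 270 minutes = 4 hours and 30 minutes.
True time: 7:30 + 4 hours and 30 minutes = 12:00.

Final answer: 12:00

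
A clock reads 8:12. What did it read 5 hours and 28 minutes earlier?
Starting time: 8:12 = 492 total minutes past 12:00
Subtracting: 5 hours and 28 minutes = 328 minutes
492 - 328 = 164 minutes
= 2 hours and 44 minutes past 12:00 = 2:44

Final answer: 2:44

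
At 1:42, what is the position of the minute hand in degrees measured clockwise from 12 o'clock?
The minute hand moves 6 degrees per minute.
At 1:42: 42 x 6 = 252 degrees

Final answer: 252 degrees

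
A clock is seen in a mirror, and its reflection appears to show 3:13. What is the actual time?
Reflection across the vertical (12-6) axis maps a hand at angle A degrees to (360 - A) degrees, which sends a reading of T minutes past 12:00 to (720 - T) minutes past 12:00.
Mirror reads 3:13 = 193 minutes past 12:00.
Actual time: (720 - 193) mod 720 = 527 minutes = 8:47.

Final answer: 8:47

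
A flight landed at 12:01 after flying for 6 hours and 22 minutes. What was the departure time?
Starting time: 12:01 = 1 total minutes past 12:00
Subtracting: 6 hours and 22 minutes = 382 minutes
1 - 382 = -381 (negative, add 12 hours = 720) = 339 minutes
= 5 hours and 39 minutes past 12:00 = 5:39

Final answer: 5:39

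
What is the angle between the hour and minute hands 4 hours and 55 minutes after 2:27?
First find the time 4 hours and 55 minutes after 2:27.
Total minutes: 2 x 60 + 27 + 4 x 60 + 55 = 442.
442 mod 720 = 442 minutes = 7:22.
Now compute the angle at 7:22:
Hour hand: 7 x 30 + 22 x 0.5 = 221 degrees
Minute hand: 22 x 6 = 132 degrees
Difference: |221 - 132| = 89 degrees
The angle is 89 degrees

Final answer: 89 degrees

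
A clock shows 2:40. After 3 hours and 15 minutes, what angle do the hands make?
First find the time 3 hours and 15 minutes after 2:40.
Total minutes: 2 x 60 + 40 + 3 x 60 + 15 = 355.
355 mod 720 = 355 minutes = 5:55.
Now compute the angle at 5:55:
Hour hand: 5 x 30 + 55 x 0.5 = 177.5 degrees
Minute hand: 55 x 6 = 330 degrees
Difference: |177.5 - 330| = 152.5 degrees
The angle is 152.5 degrees

Final answer: 152.5 degrees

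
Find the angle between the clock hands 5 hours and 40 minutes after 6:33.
First find the time 5 hours and 40 minutes after 6:33.
Total minutes: 6 x 60 + 33 + 5 x 60 + 40 = 733.
733 mod 720 = 13 minutes = 12:13.
Now compute the angle at 12:13:
Hour hand: 0 x 30 + 13 x 0.5 = 6.5 degrees
Minute hand: 13 x 6 = 78 degrees
Difference: |6.5 - 78| = 71.5 degrees
The angle is 71.5 degrees

Final answer: 71.5 degrees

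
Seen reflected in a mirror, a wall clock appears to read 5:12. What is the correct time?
Reflection across the vertical (12-6) axis maps a hand at angle A degrees to (360 - A) degrees, which sends a reading of T minutes past 12:00 to (720 - T) minutes past 12:00.
Mirror reads 5:12 = 312 minutes past 12:00.
Actual time: (720 - 312) mod 720 = 408 minutes = 6:48.

Final answer: 6:48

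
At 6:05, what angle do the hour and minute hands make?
Hour hand position: 6 x 30 + 5 x 0.5 = 182.5 degrees
Minute hand position: 5 x 6 = 30 degrees
Difference: |182.5 - 30| = 152.5 degrees
The angle between the hands is 152.5 degrees

Final answer: 152.5 degrees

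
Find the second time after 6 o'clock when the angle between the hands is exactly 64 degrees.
At t minutes past 6:00, the hour hand is at 30 x 6 + 0.5t degrees and the minute hand is at 6t degrees.
The smaller angle between them is 64 degrees when |30H - 5.5t| = 64 or |30H - 5.5t| = 296.
With H = 6, solve 30 x 6 - 5.5t = +/- target for each target:
  t = (30 x 6 - 64) / 5.5 = 21.09
  t = (30 x 6 + 64) / 5.5 = 44.36
  t = (30 x 6 - 296) / 5.5 = -21.09 (outside (0, 60))
  t = (30 x 6 + 296) / 5.5 = 86.55 (outside (0, 60))
Valid solutions in (0, 60): {21.09, 44.36} minutes.
The second occurrence is t = 44.36 minutes.
The hands form a 64-degree angle at 44.36 minutes past 6:00.

Final answer: 44.36 minutes past 6:00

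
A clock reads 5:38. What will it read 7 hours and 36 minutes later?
Starting time: 5:38
Adding 36 minutes to 38 minutes: 38 + 36 = 74 minutes = 1 hour and 14 minutes
Adding 7 hours: 5 + 7 + 1 (carry) = 13 - 12 = 1
Final time: 1:14

Final answer: 1:14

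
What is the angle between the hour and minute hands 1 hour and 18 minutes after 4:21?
First find the time 1 hour and 18 minutes after 4:21.
Total minutes: 4 x 60 + 21 + 1 x 60 + 18 = 339.
339 mod 720 = 339 minutes = 5:39.
Now compute the angle at 5:39:
Hour hand: 5 x 30 + 39 x 0.5 = 169.5 degrees
Minute hand: 39 x 6 = 234 degrees
Difference: |169.5 - 234| = 64.5 degrees
The angle is 64.5 degrees

Final answer: 64.5 degrees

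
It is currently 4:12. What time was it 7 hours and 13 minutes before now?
Starting time: 4:12 = 252 total minutes past 12:00
Subtracting: 7 hours and 13 minutes = 433 minutes
252 - 433 = -181 (negative, add 12 hours = 720) = 539 minutes
= 8 hours and 59 minutes past 12:00 = 8:59

Final answer: 8:59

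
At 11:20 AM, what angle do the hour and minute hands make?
Hour hand position: 11 x 30 + 20 x 0.5 = 340 degrees
Minute hand position: 20 x 6 = 120 degrees
Difference: |340 - 120| = 220 degrees
Since 220 > 180, the smaller angle is 360 - 220 = 140 degrees

Final answer: 140 degrees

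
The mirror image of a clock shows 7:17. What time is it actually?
Reflection across the vertical (12-6) axis maps a hand at angle A degrees to (360 - A) degrees, which sends a reading of T minutes past 12:00 to (720 - T) minutes past 12:00.
Mirror reads 7:17 = 437 minutes past 12:00.
Actual time: (720 - 437) mod 720 = 283 minutes = 4:43.

Final answer: 4:43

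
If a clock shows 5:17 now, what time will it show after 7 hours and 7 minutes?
Starting time: 5:17
Adding 7 minutes to 17 minutes: 17 + 7 = 24 minutes
Adding 7 hours: 5 + 7 = 12
Final time: 12:24

Final answer: 12:24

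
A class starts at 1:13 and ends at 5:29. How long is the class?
From 1:13 to 5:29:
(5 x 60 + 29) - (1 x 60 + 13) = 329 - 73 = 256 minutes
= 4 hours and 16 minutes

Final answer: 4 hours and 16 minutes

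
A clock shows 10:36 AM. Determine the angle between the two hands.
Hour hand position: 10 x 30 + 36 x 0.5 = 318 degrees
Minute hand position: 36 x 6 = 216 degrees
Difference: |318 - 216| = 102 degrees
The angle between the hands is 102 degrees

Final answer: 102 degrees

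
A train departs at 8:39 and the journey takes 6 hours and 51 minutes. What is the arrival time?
Starting time: 8:39
Adding 51 minutes to 39 minutes: 39 + 51 = 90 minutes = 1 hour and 30 minutes
Adding 6 hours: 8 + 6 + 1 (carry) = 15 - 12 = 3
Final time: 3:30

Final answer: 3:30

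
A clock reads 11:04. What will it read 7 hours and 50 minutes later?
Starting time: 11:04
Adding 50 minutes to 4 minutes: 4 + 50 = 54 minutes
Adding 7 hours: 11 + 7 = 18 - 12 = 6
Final time: 6:54

Final answer: 6:54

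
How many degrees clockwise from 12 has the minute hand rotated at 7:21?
The minute hand moves 6 degrees per minute.
At 7:21: 21 x 6 = 126 degrees

Final answer: 126 degrees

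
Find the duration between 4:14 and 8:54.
From 4:14 to 8:54:
(8 x 60 + 54) - (4 x 60 + 14) = 534 - 254 = 280 minutes
= 4 hours and 40 minutes

Final answer: 4 hours and 40 minutes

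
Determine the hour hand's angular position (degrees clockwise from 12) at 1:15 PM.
The hour hand moves 30 degrees per hour and 0.5 degrees per minute.
At 1:15: (1) x 30 + 15 x 0.5 = 30 + 7.5 = 37.5 degrees

Final answer: 37.5 degrees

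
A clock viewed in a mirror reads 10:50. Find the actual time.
Reflection across the vertical (12-6) axis maps a hand at angle A degrees to (360 - A) degrees, which sends a reading of T minutes past 12:00 to (720 - T) minutes past 12:00.
Mirror reads 10:50 = 650 minutes past 12:00.
Actual time: (720 - 650) mod 720 = 70 minutes = 1:10.

Final answer: 1:10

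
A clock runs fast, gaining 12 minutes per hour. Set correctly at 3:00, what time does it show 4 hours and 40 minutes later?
For every 60 true minutes, the faulty clock advances 60 + 12 = 72 minutes.
True elapsed: 4 hours and 40 minutes = 280 minutes.
Faulty clock advances: 280 x 72/60 = 336 minutes (drift: 56 minutes ahead).
Shown time: 3:00 + 336 minutes = 8:36.

Final answer: 8:36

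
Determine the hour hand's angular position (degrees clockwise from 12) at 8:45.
The hour hand moves 30 degrees per hour and 0.5 degrees per minute.
At 8:45: (8) x 30 + 45 x 0.5 = 240 + 22.5 = 262.5 degrees

Final answer: 262.5 degrees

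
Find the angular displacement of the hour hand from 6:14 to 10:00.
The hour hand moves 0.5 degrees per minute.
Time elapsed: 10:00 - 6:14 = 226 minutes
Angular displacement: 226 x 0.5 = 113 degrees

Final answer: 113 degrees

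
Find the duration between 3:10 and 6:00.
From 3:10 to 6:00:
(6 x 60 + 0) - (3 x 60 + 10) = 360 - 190 = 170 minutes
= 2 hours and 50 minutes

Final answer: 2 hours and 50 minutes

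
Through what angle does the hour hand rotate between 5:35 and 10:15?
The hour hand moves 0.5 degrees per minute.
Time elapsed: 10:15 - 5:35 = 280 minutes
Angular displacement: 280 x 0.5 = 140 degrees

Final answer: 140 degrees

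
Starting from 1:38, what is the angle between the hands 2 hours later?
First find the time 2 hours after 1:38.
Total minutes: 1 x 60 + 38 + 2 x 60 + 0 = 218.
218 mod 720 = 218 minutes = 3:38.
Now compute the angle at 3:38:
Hour hand: 3 x 30 + 38 x 0.5 = 109 degrees
Minute hand: 38 x 6 = 228 degrees
Difference: |109 - 228| = 119 degrees
The angle is 119 degrees

Final answer: 119 degrees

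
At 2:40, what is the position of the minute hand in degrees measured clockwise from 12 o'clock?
The minute hand moves 6 degrees per minute.
At 2:40: 40 x 6 = 240 degrees

Final answer: 240 degrees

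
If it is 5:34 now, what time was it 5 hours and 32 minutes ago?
Starting time: 5:34 = 334 total minutes past 12:00
Subtracting: 5 hours and 32 minutes = 332 minutes
334 - 332 = 2 minutes
= 2 minutes past 12:00 = 12:02

Final answer: 12:02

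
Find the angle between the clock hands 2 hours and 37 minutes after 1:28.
First find the time 2 hours and 37 minutes after 1:28.
Total minutes: 1 x 60 + 28 + 2 x 60 + 37 = 245.
245 mod 720 = 245 minutes = 4:05.
Now compute the angle at 4:05:
Hour hand: 4 x 30 + 5 x 0.5 = 122.5 degrees
Minute hand: 5 x 6 = 30 degrees
Difference: |122.5 - 30| = 92.5 degrees
The angle is 92.5 degrees

Final answer: 92.5 degrees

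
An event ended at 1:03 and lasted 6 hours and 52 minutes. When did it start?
Starting time: 1:03 = 63 total minutes past 12:00
Subtracting: 6 hours and 52 minutes = 412 minutes
63 - 412 = -349 (negative, add 12 hours = 720) = 371 minutes
= 6 hours and 11 minutes past 12:00 = 6:11

Final answer: 6:11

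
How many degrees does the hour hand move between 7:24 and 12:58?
The hour hand moves 0.5 degrees per minute.
Time elapsed: 12:58 - 7:24 = 334 minutes
Angular displacement: 334 x 0.5 = 167 degrees

Final answer: 167 degrees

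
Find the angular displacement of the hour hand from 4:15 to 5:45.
The hour hand moves 0.5 degrees per minute.
Time elapsed: 5:45 - 4:15 = 90 minutes
Angular displacement: 90 x 0.5 = 45 degrees

Final answer: 45 degrees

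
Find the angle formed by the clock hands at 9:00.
Hour hand position: 9 x 30 + 0 x 0.5 = 270 degrees
Minute hand position: 0 x 6 = 0 degrees
Difference: |270 - 0| = 270 degrees
Since 270 > 180, the smaller angle is 360 - 270 = 90 degrees

Final answer: 90 degrees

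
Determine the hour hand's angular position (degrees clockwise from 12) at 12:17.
The hour hand moves 30 degrees per hour and 0.5 degrees per minute.
At 12:17: (0) x 30 + 17 x 0.5 = 0 + 8.5 = 8.5 degrees

Final answer: 8.5 degrees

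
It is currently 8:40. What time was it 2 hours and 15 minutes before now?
Starting time: 8:40 = 520 total minutes past 12:00
Subtracting: 2 hours and 15 minutes = 135 minutes
520 - 135 = 385 minutes
= 6 hours and 25 minutes past 12:00 = 6:25

Final answer: 6:25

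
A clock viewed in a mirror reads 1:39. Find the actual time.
Reflection across the vertical (12-6) axis maps a hand at angle A degrees to (360 - A) degrees, which sends a reading of T minutes past 12:00 to (720 - T) minutes past 12:00.
Mirror reads 1:39 = 99 minutes past 12:00.
Actual time: (720 - 99) mod 720 = 621 minutes = 10:21.

Final answer: 10:21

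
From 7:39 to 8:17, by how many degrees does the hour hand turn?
The hour hand moves 0.5 degrees per minute.
Time elapsed: 8:17 - 7:39 = 38 minutes
Angular displacement: 38 x 0.5 = 19 degrees

Final answer: 19 degrees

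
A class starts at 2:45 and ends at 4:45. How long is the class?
From 2:45 to 4:45:
(4 x 60 + 45) - (2 x 60 + 45) = 285 - 165 = 120 minutes
= 2 hours

Final answer: 2 hours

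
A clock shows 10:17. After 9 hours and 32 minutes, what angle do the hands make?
First find the time 9 hours and 32 minutes after 10:17.
Total minutes: 10 x 60 + 17 + 9 x 60 + 32 = 1189.
1189 mod 720 = 469 minutes = 7:49.
Now compute the angle at 7:49:
Hour hand: 7 x 30 + 49 x 0.5 = 234.5 degrees
Minute hand: 49 x 6 = 294 degrees
Difference: |234.5 - 294| = 59.5 degrees
The angle is 59.5 degrees

Final answer: 59.5 degrees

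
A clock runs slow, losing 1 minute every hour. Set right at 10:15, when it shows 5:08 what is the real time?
For every 60 true minutes, the faulty clock advances 59 minutes, so 1 faulty-clock minute corresponds to 60/59 true minutes.
From 10:15 to 5:08 on the faulty dial is 413 minutes.
True elapsed: 413 x 60/59 = 420 minutes = 7 hours.
True time: 10:15 + 7 hours = 5:15.

Final answer: 5:15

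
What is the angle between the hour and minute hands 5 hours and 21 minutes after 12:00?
First find the time 5 hours and 21 minutes after 12:00.
Total minutes: 12 x 60 + 0 + 5 x 60 + 21 = 1041.
1041 mod 720 = 321 minutes = 5:21.
Now compute the angle at 5:21:
Hour hand: 5 x 30 + 21 x 0.5 = 160.5 degrees
Minute hand: 21 x 6 = 126 degrees
Difference: |160.5 - 126| = 34.5 degrees
The angle is 34.5 degrees

Final answer: 34.5 degrees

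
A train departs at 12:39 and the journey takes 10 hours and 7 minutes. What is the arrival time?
Starting time: 12:39
Adding 7 minutes to 39 minutes: 39 + 7 = 46 minutes
Adding 10 hours: 12 + 10 = 22 - 12 = 10
Final time: 10:46

Final answer: 10:46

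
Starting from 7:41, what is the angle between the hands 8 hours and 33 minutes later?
First find the time 8 hours and 33 minutes after 7:41.
Total minutes: 7 x 60 + 41 + 8 x 60 + 33 = 974.
974 mod 720 = 254 minutes = 4:14.
Now compute the angle at 4:14:
Hour hand: 4 x 30 + 14 x 0.5 = 127 degrees
Minute hand: 14 x 6 = 84 degrees
Difference: |127 - 84| = 43 degrees
The angle is 43 degrees

Final answer: 43 degrees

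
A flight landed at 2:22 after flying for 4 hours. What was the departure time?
Starting time: 2:22 = 142 total minutes past 12:00
Subtracting: 4 hours = 240 minutes
142 - 240 = -98 (negative, add 12 hours = 720) = 622 minutes
= 10 hours and 22 minutes past 12:00 = 10:22

Final answer: 10:22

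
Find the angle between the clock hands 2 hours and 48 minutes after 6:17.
First find the time 2 hours and 48 minutes after 6:17.
Total minutes: 6 x 60 + 17 + 2 x 60 + 48 = 545.
545 mod 720 = 545 minutes = 9:05.
Now compute the angle at 9:05:
Hour hand: 9 x 30 + 5 x 0.5 = 272.5 degrees
Minute hand: 5 x 6 = 30 degrees
Difference: |272.5 - 30| = 242.5 degrees
Smaller angle: 360 - 242.5 = 117.5 degrees

Final answer: 117.5 degrees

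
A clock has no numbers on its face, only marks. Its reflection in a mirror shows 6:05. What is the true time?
Reflection across the vertical (12-6) axis maps a hand at angle A degrees to (360 - A) degrees, which sends a reading of T minutes past 12:00 to (720 - T) minutes past 12:00.
Mirror reads 6:05 = 365 minutes past 12:00.
Actual time: (720 - 365) mod 720 = 355 minutes = 5:55.

Final answer: 5:55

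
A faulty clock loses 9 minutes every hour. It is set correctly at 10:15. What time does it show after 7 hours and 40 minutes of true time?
For every 60 true minutes, the faulty clock advances 60 - 9 = 51 minutes.
True elapsed: 7 hours and 40 minutes = 460 minutes.
Faulty clock advances: 460 x 51/60 = 391 minutes (drift: 69 minutes behind).
Shown time: 10:15 + 391 minutes = 4:46.

Final answer: 4:46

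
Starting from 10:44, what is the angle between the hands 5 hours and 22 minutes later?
First find the time 5 hours and 22 minutes after 10:44.
Total minutes: 10 x 60 + 44 + 5 x 60 + 22 = 966.
966 mod 720 = 246 minutes = 4:06.
Now compute the angle at 4:06:
Hour hand: 4 x 30 + 6 x 0.5 = 123 degrees
Minute hand: 6 x 6 = 36 degrees
Difference: |123 - 36| = 87 degrees
The angle is 87 degrees

Final answer: 87 degrees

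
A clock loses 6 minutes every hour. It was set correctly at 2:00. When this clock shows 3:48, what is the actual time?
For every 60 true minutes, the faulty clock advances 54 minutes, so 1 faulty-clock minute corresponds to 60/54 true minutes.
From 2:00 to 3:48 on the faulty dial is 108 minutes.
True elapsed: 108 x 60/54 = 120 minutes = 2 hours.
True time: 2:00 + 2 hours = 4:00.

Final answer: 4:00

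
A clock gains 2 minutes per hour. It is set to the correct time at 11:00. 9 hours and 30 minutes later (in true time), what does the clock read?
For every 60 true minutes, the faulty clock advances 60 + 2 = 62 minutes.
True elapsed: 9 hours and 30 minutes = 570 minutes.
Faulty clock advances: 570 x 62/60 = 589 minutes (drift: 19 minutes ahead).
Shown time: 11:00 + 589 minutes = 8:49.

Final answer: 8:49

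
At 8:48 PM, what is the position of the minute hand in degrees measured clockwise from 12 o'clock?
The minute hand moves 6 degrees per minute.
At 8:48: 48 x 6 = 288 degrees

Final answer: 288 degrees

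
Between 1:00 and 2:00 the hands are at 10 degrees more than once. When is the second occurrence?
At t minutes past 1:00, the hour hand is at 30 x 1 + 0.5t degrees and the minute hand is at 6t degrees.
The smaller angle between them is 10 degrees when |30H - 5.5t| = 10 or |30H - 5.5t| = 350.
With H = 1, solve 30 x 1 - 5.5t = +/- target for each target:
  t = (30 x 1 - 10) / 5.5 = 3.64
  t = (30 x 1 + 10) / 5.5 = 7.27
  t = (30 x 1 - 350) / 5.5 = -58.18 (outside (0, 60))
  t = (30 x 1 + 350) / 5.5 = 69.09 (outside (0, 60))
Valid solutions in (0, 60): {3.64, 7.27} minutes.
The second occurrence is t = 7.27 minutes.
The hands form a 10-degree angle at 7.27 minutes past 1:00.

Final answer: 7.27 minutes past 1:00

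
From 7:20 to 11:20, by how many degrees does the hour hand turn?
The hour hand moves 0.5 degrees per minute.
Time elapsed: 11:20 - 7:20 = 240 minutes
Angular displacement: 240 x 0.5 = 120 degrees

Final answer: 120 degrees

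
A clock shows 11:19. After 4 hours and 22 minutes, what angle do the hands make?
First find the time 4 hours and 22 minutes after 11:19.
Total minutes: 11 x 60 + 19 + 4 x 60 + 22 = 941.
941 mod 720 = 221 minutes = 3:41.
Now compute the angle at 3:41:
Hour hand: 3 x 30 + 41 x 0.5 = 110.5 degrees
Minute hand: 41 x 6 = 246 degrees
Difference: |110.5 - 246| = 135.5 degrees
The angle is 135.5 degrees

Final answer: 135.5 degrees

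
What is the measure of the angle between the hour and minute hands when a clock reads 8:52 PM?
Hour hand position: 8 x 30 + 52 x 0.5 = 266 degrees
Minute hand position: 52 x 6 = 312 degrees
Difference: |266 - 312| = 46 degrees
The angle between the hands is 46 degrees

Final answer: 46 degrees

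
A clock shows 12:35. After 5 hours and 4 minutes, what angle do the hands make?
First find the time 5 hours and 4 minutes after 12:35.
Total minutes: 12 x 60 + 35 + 5 x 60 + 4 = 1059.
1059 mod 720 = 339 minutes = 5:39.
Now compute the angle at 5:39:
Hour hand: 5 x 30 + 39 x 0.5 = 169.5 degrees
Minute hand: 39 x 6 = 234 degrees
Difference: |169.5 - 234| = 64.5 degrees
The angle is 64.5 degrees

Final answer: 64.5 degrees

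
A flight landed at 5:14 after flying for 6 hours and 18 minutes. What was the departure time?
Starting time: 5:14 = 314 total minutes past 12:00
Subtracting: 6 hours and 18 minutes = 378 minutes
314 - 378 = -64 (negative, add 12 hours = 720) = 656 minutes
= 10 hours and 56 minutes past 12:00 = 10:56

Final answer: 10:56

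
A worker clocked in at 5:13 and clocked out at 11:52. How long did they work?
From 5:13 to 11:52:
(11 x 60 + 52) - (5 x 60 + 13) = 712 - 313 = 399 minutes
= 6 hours and 39 minutes

Final answer: 6 hours and 39 minutes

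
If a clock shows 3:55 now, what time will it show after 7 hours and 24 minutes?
Starting time: 3:55
Adding 24 minutes to 55 minutes: 55 + 24 = 79 minutes = 1 hour and 19 minutes
Adding 7 hours: 3 + 7 + 1 (carry) = 11
Final time: 11:19

Final answer: 11:19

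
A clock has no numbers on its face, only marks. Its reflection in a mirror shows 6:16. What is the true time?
Reflection across the vertical (12-6) axis maps a hand at angle A degrees to (360 - A) degrees, which sends a reading of T minutes past 12:00 to (720 - T) minutes past 12:00.
Mirror reads 6:16 = 376 minutes past 12:00.
Actual time: (720 - 376) mod 720 = 344 minutes = 5:44.

Final answer: 5:44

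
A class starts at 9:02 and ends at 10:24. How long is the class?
From 9:02 to 10:24:
(10 x 60 + 24) - (9 x 60 + 2) = 624 - 542 = 82 minutes
= 1 hour and 22 minutes

Final answer: 1 hour and 22 minutes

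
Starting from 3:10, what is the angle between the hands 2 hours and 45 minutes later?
First find the time 2 hours and 45 minutes after 3:10.
Total minutes: 3 x 60 + 10 + 2 x 60 + 45 = 355.
355 mod 720 = 355 minutes = 5:55.
Now compute the angle at 5:55:
Hour hand: 5 x 30 + 55 x 0.5 = 177.5 degrees
Minute hand: 55 x 6 = 330 degrees
Difference: |177.5 - 330| = 152.5 degrees
The angle is 152.5 degrees

Final answer: 152.5 degrees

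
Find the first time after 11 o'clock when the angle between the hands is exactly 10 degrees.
At t minutes past 11:00, the hour hand is at 30 x 11 + 0.5t degrees and the minute hand is at 6t degrees.
The smaller angle between them is 10 degrees when |30H - 5.5t| = 10 or |30H - 5.5t| = 350.
With H = 11, solve 30 x 11 - 5.5t = +/- target for each target:
  t = (30 x 11 - 10) / 5.5 = 58.18
  t = (30 x 11 + 10) / 5.5 = 61.82 (outside (0, 60))
  t = (30 x 11 - 350) / 5.5 = -3.64 (outside (0, 60))
  t = (30 x 11 + 350) / 5.5 = 123.64 (outside (0, 60))
Valid solutions in (0, 60): {58.18} minutes.
The first occurrence is t = 58.18 minutes.
The hands form a 10-degree angle at 58.18 minutes past 11:00.

Final answer: 58.18 minutes past 11:00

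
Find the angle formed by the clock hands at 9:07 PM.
Hour hand position: 9 x 30 + 7 x 0.5 = 273.5 degrees
Minute hand position: 7 x 6 = 42 degrees
Difference: |273.5 - 42| = 231.5 degrees
Since 231.5 > 180, the smaller angle is 360 - 231.5 = 128.5 degrees

Final answer: 128.5 degrees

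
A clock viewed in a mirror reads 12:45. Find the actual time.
Reflection across the vertical (12-6) axis maps a hand at angle A degrees to (360 - A) degrees, which sends a reading of T minutes past 12:00 to (720 - T) minutes past 12:00.
Mirror reads 12:45 = 45 minutes past 12:00.
Actual time: (720 - 45) mod 720 = 675 minutes = 11:15.

Final answer: 11:15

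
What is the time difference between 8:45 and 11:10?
From 8:45 to 11:10:
(11 x 60 + 10) - (8 x 60 + 45) = 670 - 525 = 145 minutes
= 2 hours and 25 minutes

Final answer: 2 hours and 25 minutes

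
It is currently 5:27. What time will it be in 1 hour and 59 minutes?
Starting time: 5:27
Adding 59 minutes to 27 minutes: 27 + 59 = 86 minutes = 1 hour and 26 minutes
Adding 1 hour: 5 + 1 + 1 (carry) = 7
Final time: 7:26

Final answer: 7:26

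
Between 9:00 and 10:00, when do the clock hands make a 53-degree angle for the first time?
At t minutes past 9:00, the hour hand is at 30 x 9 + 0.5t degrees and the minute hand is at 6t degrees.
The smaller angle between them is 53 degrees when |30H - 5.5t| = 53 or |30H - 5.5t| = 307.
With H = 9, solve 30 x 9 - 5.5t = +/- target for each target:
  t = (30 x 9 - 53) / 5.5 = 39.45
  t = (30 x 9 + 53) / 5.5 = 58.73
  t = (30 x 9 - 307) / 5.5 = -6.73 (outside (0, 60))
  t = (30 x 9 + 307) / 5.5 = 104.91 (outside (0, 60))
Valid solutions in (0, 60): {39.45, 58.73} minutes.
The first occurrence is t = 39.45 minutes.
The hands form a 53-degree angle at 39.45 minutes past 9:00.

Final answer: 39.45 minutes past 9:00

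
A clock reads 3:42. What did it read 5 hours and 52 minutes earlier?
Starting time: 3:42 = 222 total minutes past 12:00
Subtracting: 5 hours and 52 minutes = 352 minutes
222 - 352 = -130 (negative, add 12 hours = 720) = 590 minutes
= 9 hours and 50 minutes past 12:00 = 9:50

Final answer: 9:50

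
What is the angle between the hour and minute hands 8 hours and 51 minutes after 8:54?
First find the time 8 hours and 51 minutes after 8:54.
Total minutes: 8 x 60 + 54 + 8 x 60 + 51 = 1065.
1065 mod 720 = 345 minutes = 5:45.
Now compute the angle at 5:45:
Hour hand: 5 x 30 + 45 x 0.5 = 172.5 degrees
Minute hand: 45 x 6 = 270 degrees
Difference: |172.5 - 270| = 97.5 degrees
The angle is 97.5 degrees

Final answer: 97.5 degrees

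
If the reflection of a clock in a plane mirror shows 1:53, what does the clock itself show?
Reflection across the vertical (12-6) axis maps a hand at angle A degrees to (360 - A) degrees, which sends a reading of T minutes past 12:00 to (720 - T) minutes past 12:00.
Mirror reads 1:53 = 113 minutes past 12:00.
Actual time: (720 - 113) mod 720 = 607 minutes = 10:07.

Final answer: 10:07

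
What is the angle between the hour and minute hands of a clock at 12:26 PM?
Hour hand position: 0 x 30 + 26 x 0.5 = 13 degrees
Minute hand position: 26 x 6 = 156 degrees
Difference: |13 - 156| = 143 degrees
The angle between the hands is 143 degrees

Final answer: 143 degrees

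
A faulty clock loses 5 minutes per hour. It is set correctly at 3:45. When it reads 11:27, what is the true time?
For every 60 true minutes, the faulty clock advances 55 minutes, so 1 faulty-clock minute corresponds to 60/55 true minutes.
From 3:45 to 11:27 on the faulty dial is 462 minutes.
True elapsed: 462 x 60/55 = 504 minutes = 8 hours and 24 minutes.
True time: 3:45 + 8 hours and 24 minutes = 12:09.

Final answer: 12:09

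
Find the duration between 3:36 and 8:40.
From 3:36 to 8:40:
(8 x 60 + 40) - (3 x 60 + 36) = 520 - 216 = 304 minutes
= 5 hours and 4 minutes

Final answer: 5 hours and 4 minutes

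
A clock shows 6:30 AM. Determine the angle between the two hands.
Hour hand position: 6 x 30 + 30 x 0.5 = 195 degrees
Minute hand position: 30 x 6 = 180 degrees
Difference: |195 - 180| = 15 degrees
The angle between the hands is 15 degrees

Final answer: 15 degrees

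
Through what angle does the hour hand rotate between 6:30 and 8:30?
The hour hand moves 0.5 degrees per minute.
Time elapsed: 8:30 - 6:30 = 120 minutes
Angular displacement: 120 x 0.5 = 60 degrees

Final answer: 60 degrees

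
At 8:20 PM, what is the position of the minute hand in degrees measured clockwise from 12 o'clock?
The minute hand moves 6 degrees per minute.
At 8:20: 20 x 6 = 120 degrees

Final answer: 120 degrees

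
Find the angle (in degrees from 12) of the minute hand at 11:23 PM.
The minute hand moves 6 degrees per minute.
At 11:23: 23 x 6 = 138 degrees

Final answer: 138 degrees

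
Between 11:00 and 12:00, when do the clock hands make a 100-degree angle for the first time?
At t minutes past 11:00, the hour hand is at 30 x 11 + 0.5t degrees and the minute hand is at 6t degrees.
The smaller angle between them is 100 degrees when |30H - 5.5t| = 100 or |30H - 5.5t| = 260.
With H = 11, solve 30 x 11 - 5.5t = +/- target for each target:
  t = (30 x 11 - 100) / 5.5 = 41.82
  t = (30 x 11 + 100) / 5.5 = 78.18 (outside (0, 60))
  t = (30 x 11 - 260) / 5.5 = 12.73
  t = (30 x 11 + 260) / 5.5 = 107.27 (outside (0, 60))
Valid solutions in (0, 60): {12.73, 41.82} minutes.
The first occurrence is t = 12.73 minutes.
The hands form a 100-degree angle at 12.73 minutes past 11:00.

Final answer: 12.73 minutes past 11:00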